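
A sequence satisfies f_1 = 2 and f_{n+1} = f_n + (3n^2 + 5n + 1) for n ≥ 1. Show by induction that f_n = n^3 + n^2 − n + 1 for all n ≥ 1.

Base case: f_1 = 2, and 1^3 + 1^2 − 1 + 1 = 2.
Assume f_k = k^3 + k^2 − k + 1.
Then f_{k+1} = f_k + (3k^2 + 5k + 1) = (k^3 + k^2 − k + 1) + (3k^2 + 5k + 1) = k^3 + 4k^2 + 4k + 2,
and (k+1)^3 + (k+1)^2 − (k+1) + 1 = k^3 + 4k^2 + 4k + 2.
Hence f_n = n^3 + n^2 − n + 1 for every n ≥ 1, by induction.

f_n = n^3 + n^2 − n + 1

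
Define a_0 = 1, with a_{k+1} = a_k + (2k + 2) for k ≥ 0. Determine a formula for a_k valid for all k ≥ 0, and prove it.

Claim: a_k = k^2 + k + 1.

Base case: a_0 = 1, and 0^2 + 0 + 1 = 1.
Assume a_m = m^2 + m + 1.
Then a_{m+1} = a_m + (2m + 2) = (m^2 + m + 1) + (2m + 2) = m^2 + 3m + 3,
and (m+1)^2 + (m+1) + 1 = m^2 + 3m + 3.
Hence a_k = k^2 + k + 1 for every k ≥ 0, by induction.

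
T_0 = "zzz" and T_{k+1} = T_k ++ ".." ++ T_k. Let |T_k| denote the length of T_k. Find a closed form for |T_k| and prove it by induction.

Claim: |T_k| = 5·2^k − 2.

Base case: |T_0| = 3, and 5·2^0 − 2 = 3.
Assume |T_r| = 5·2^r − 2.
Then |T_{r+1}| = |T_r| + 2 + |T_r| = 2|T_r| + 2 = 2(5·2^r − 2) + 2 = 5·2^{r+1} − 4 + 2 = 5·2^{r+1} − 2.
By induction, |T_k| = 5·2^k − 2 for all k ≥ 0.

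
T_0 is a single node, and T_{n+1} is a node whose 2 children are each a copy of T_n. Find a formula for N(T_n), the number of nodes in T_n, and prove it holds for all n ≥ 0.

Claim: N(T_n) = 2^{n+1} − 1.

Base case: N(T_0) = 1, and 2^{0+1} − 1 = 1.
Assume N(T_k) = 2^{k+1} − 1.
Then N(T_{k+1}) = 1 + 2N(T_k) = 1 + 2(2^{k+1} − 1) = 2^{k+2} − 2 + 1 = 2^{k+2} − 1.
Hence N(T_n) = 2^{n+1} − 1 for every n ≥ 0, by induction.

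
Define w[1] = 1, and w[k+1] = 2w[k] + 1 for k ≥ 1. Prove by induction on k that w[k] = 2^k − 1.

Base case: w[1] = 1, and 2^1 − 1 = 2 − 1 = 1.
Assume w[r] = 2^r − 1 for some r ≥ 1.
Then w[r+1] = 2w[r] + 1 = 2·(2^r − 1) + 1 = 2^{r+1} − 2 + 1 = 2^{r+1} − 1.
So the formula holds for r+1, and by induction w[k] = 2^k − 1 for all k ≥ 1.

w[k] = 2^k − 1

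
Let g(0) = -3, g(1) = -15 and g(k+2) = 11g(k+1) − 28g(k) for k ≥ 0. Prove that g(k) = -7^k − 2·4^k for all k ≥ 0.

Base cases: g(0) = -3 and -7^0 − 2·4^0 = -3; g(1) = -15 and -7^1 − 2·4^1 = -15.
Assume g(j) = -7^j − 2·4^j for all 0 ≤ j ≤ m, where m ≥ 1.
Then g(m+1) = 11g(m) − 28g(m−1) = 11·(-7^m − 2·4^m) − 28·(-7^{m−1} − 2·4^{m−1}) = -(11·7 − 28)7^{m−1} − 2·(11·4 − 28)4^{m−1} = -49·7^{m−1} − 32·4^{m−1} = -7^{m+1} − 2·4^{m+1}.
By strong induction, g(k) = -7^k − 2·4^k for all k ≥ 0.

g(k) = -7^k − 2·4^k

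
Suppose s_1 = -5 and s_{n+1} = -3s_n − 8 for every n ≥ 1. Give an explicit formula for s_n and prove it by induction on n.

Claim: s_n = (-3)^n − 2.

Base case: s_1 = -5, and (-3)^1 − 2 = -3 − 2 = -5.
Assume s_j = (-3)^j − 2 for some j ≥ 1.
Then s_{j+1} = -3s_j − 8 = -3·((-3)^j − 2) − 8 = -3·(-3)^j + 6 − 8 = (-3)^{j+1} − 2.
So the formula holds for j+1, and by induction s_n = (-3)^n − 2 for all n ≥ 1.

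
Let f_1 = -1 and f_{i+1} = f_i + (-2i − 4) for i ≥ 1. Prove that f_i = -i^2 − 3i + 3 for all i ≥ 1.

Base case: f_1 = -1, and -1^2 − 3·1 + 3 = -1.
Assume f_m = -m^2 − 3m + 3.
Then f_{m+1} = f_m + (-2m − 4) = (-m^2 − 3m + 3) + (-2m − 4) = -m^2 − 5m − 1,
and -(m+1)^2 − 3·(m+1) + 3 = -m^2 − 5m − 1.
This completes the inductive step, so f_i = -i^2 − 3i + 3 for all i ≥ 1.

f_i = -i^2 − 3i + 3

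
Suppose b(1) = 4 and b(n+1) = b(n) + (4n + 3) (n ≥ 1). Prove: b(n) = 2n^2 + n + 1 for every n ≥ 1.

Base case: b(1) = 4, and 2·1^2 + 1 + 1 = 4.
Assume b(r) = 2r^2 + r + 1.
Then b(r+1) = b(r) + (4r + 3) = (2r^2 + r + 1) + (4r + 3) = 2r^2 + 5r + 4,
and 2·(r+1)^2 + (r+1) + 1 = 2r^2 + 5r + 4.
This completes the inductive step, so b(n) = 2n^2 + n + 1 for all n ≥ 1.

b(n) = 2n^2 + n + 1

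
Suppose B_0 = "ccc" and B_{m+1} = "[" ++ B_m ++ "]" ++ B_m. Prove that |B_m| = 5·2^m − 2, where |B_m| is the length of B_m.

Base case: |B_0| = 3, and 5·2^0 − 2 = 3.
Assume |B_j| = 5·2^j − 2.
Then |B_{j+1}| = 1 + |B_j| + 1 + |B_j| = 2|B_j| + 2 = 2(5·2^j − 2) + 2 = 5·2^{j+1} − 4 + 2 = 5·2^{j+1} − 2.
So the formula holds for j+1, and by induction |B_m| = 5·2^m − 2 for all m ≥ 0.

|B_m| = 5·2^m − 2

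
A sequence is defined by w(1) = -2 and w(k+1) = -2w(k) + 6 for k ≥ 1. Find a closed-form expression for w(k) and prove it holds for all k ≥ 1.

Claim: w(k) = 2·(-2)^k + 2.

Base case: w(1) = -2, and 2·(-2)^1 + 2 = -4 + 2 = -2.
Assume w(m) = 2·(-2)^m + 2 for some m ≥ 1.
Then w(m+1) = -2w(m) + 6 = -2·(2·(-2)^m + 2) + 6 = -4·(-2)^m − 4 + 6 = 2·(-2)^{m+1} + 2.
So the formula holds for m+1, and by induction w(k) = 2·(-2)^k + 2 for all k ≥ 1.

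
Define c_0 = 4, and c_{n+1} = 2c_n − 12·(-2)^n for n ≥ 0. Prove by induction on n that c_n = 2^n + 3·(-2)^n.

Base case: c_0 = 4, and 2^0 + 3·(-2)^0 = 1 + 3 = 4.
Assume c_r = 2^r + 3·(-2)^r for some r ≥ 0.
Then c_{r+1} = 2c_r − 12·(-2)^r = 2·(2^r + 3·(-2)^r) − 12·(-2)^r = 2^{r+1} + 6·(-2)^r − 12·(-2)^r = 2^{r+1} − 6·(-2)^r = 2^{r+1} + 3·(-2)^{r+1}.
Hence c_n = 2^n + 3·(-2)^n for every n ≥ 0, by induction.

c_n = 2^n + 3·(-2)^n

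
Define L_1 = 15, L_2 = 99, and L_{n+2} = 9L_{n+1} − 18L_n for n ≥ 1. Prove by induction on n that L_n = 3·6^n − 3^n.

Base cases: L_1 = 15 and 3·6^1 − 3^1 = 15; L_2 = 99 and 3·6^2 − 3^2 = 99.
Assume L_j = 3·6^j − 3^j for all 1 ≤ j ≤ k, where k ≥ 2.
Then L_{k+1} = 9L_k − 18L_{k−1} = 9·(3·6^k − 3^k) − 18·(3·6^{k−1} − 3^{k−1}) = 3·(9·6 − 18)6^{k−1} − (9·3 − 18)3^{k−1} = 108·6^{k−1} − 9·3^{k−1} = 3·6^{k+1} − 3^{k+1}.
Hence L_n = 3·6^n − 3^n for every n ≥ 1, by strong induction.

L_n = 3·6^n − 3^n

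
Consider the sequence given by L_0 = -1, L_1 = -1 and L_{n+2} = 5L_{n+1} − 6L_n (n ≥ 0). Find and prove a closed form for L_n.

Claim: L_n = 3^n − 2·2^n.

Base cases: L_0 = -1 and 3^0 − 2·2^0 = -1; L_1 = -1 and 3^1 − 2·2^1 = -1.
Assume L_j = 3^j − 2·2^j for all 0 ≤ j ≤ m, where m ≥ 1.
Then L_{m+1} = 5L_m − 6L_{m−1} = 5·(3^m − 2·2^m) − 6·(3^{m−1} − 2·2^{m−1}) = (5·3 − 6)3^{m−1} − 2·(5·2 − 6)2^{m−1} = 9·3^{m−1} − 8·2^{m−1} = 3^{m+1} − 2·2^{m+1}.
Hence L_n = 3^n − 2·2^n for every n ≥ 0, by strong induction.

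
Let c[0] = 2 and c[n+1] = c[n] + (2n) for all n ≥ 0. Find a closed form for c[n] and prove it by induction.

Claim: c[n] = n^2 − n + 2.

Base case: c[0] = 2, and 0^2 − 0 + 2 = 2.
Assume c[r] = r^2 − r + 2.
Then c[r+1] = c[r] + (2r) = (r^2 − r + 2) + (2r) = r^2 + r + 2,
and (r+1)^2 − (r+1) + 2 = r^2 + r + 2.
This completes the inductive step, so c[n] = n^2 − n + 2 for all n ≥ 0.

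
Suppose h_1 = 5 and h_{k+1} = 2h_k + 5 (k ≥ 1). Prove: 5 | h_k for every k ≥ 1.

Base case: h_1 = 5 = 5·1, so 5 | h_1.
Assume 5 | h_r, so h_r = 5t for some integer t.
Then h_{r+1} = 2h_r + 5 = 2·(5t) + 5 = 5(2t + 1), so 5 | h_{r+1}.
So the property holds for r+1, and by induction 5 | h_k for all k ≥ 1.

5 | h_k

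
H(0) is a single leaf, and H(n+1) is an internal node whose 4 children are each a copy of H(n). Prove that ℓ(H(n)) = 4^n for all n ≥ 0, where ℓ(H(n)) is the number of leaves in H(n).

Base case: ℓ(H(0)) = 1, and 4^0 = 1.
Assume ℓ(H(r)) = 4^r.
Then ℓ(H(r+1)) = 4·ℓ(H(r)) = 4·4^r = 4^{r+1}.
Hence ℓ(H(n)) = 4^n for every n ≥ 0, by induction.

ℓ(H(n)) = 4^n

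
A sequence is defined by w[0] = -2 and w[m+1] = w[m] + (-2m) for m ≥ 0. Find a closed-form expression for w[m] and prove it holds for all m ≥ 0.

Claim: w[m] = -m^2 + m − 2.

Base case: w[0] = -2, and -0^2 + 0 − 2 = -2.
Assume w[r] = -r^2 + r − 2.
Then w[r+1] = w[r] + (-2r) = (-r^2 + r − 2) + (-2r) = -r^2 − r − 2,
and -(r+1)^2 + (r+1) − 2 = -r^2 − r − 2.
This completes the inductive step, so w[m] = -m^2 + m − 2 for all m ≥ 0.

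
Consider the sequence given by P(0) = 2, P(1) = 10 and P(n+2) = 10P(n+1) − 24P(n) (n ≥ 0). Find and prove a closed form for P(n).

Claim: P(n) = 4^n + 6^n.

Base cases: P(0) = 2 and 4^0 + 6^0 = 2; P(1) = 10 and 4^1 + 6^1 = 10.
Assume P(j) = 4^j + 6^j for all 0 ≤ j ≤ m, where m ≥ 1.
Then P(m+1) = 10P(m) − 24P(m−1) = 10·(4^m + 6^m) − 24·(4^{m−1} + 6^{m−1}) = (10·4 − 24)4^{m−1} + (10·6 − 24)6^{m−1} = 16·4^{m−1} + 36·6^{m−1} = 4^{m+1} + 6^{m+1}.
Hence P(n) = 4^n + 6^n for every n ≥ 0, by strong induction.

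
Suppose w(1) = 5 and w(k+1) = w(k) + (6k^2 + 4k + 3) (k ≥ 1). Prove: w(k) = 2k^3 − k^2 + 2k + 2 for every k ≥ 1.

Base case: w(1) = 5, and 2·1^3 − 1^2 + 2·1 + 2 = 5.
Assume w(j) = 2j^3 − j^2 + 2j + 2.
Then w(j+1) = w(j) + (6j^2 + 4j + 3) = (2j^3 − j^2 + 2j + 2) + (6j^2 + 4j + 3) = 2j^3 + 5j^2 + 6j + 5,
and 2·(j+1)^3 − (j+1)^2 + 2·(j+1) + 2 = 2j^3 + 5j^2 + 6j + 5.
Hence w(k) = 2k^3 − k^2 + 2k + 2 for every k ≥ 1, by induction.

w(k) = 2k^3 − k^2 + 2k + 2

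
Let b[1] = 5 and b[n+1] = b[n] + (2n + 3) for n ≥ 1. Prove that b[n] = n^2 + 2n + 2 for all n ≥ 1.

Base case: b[1] = 5, and 1^2 + 2·1 + 2 = 5.
Assume b[m] = m^2 + 2m + 2.
Then b[m+1] = b[m] + (2m + 3) = (m^2 + 2m + 2) + (2m + 3) = m^2 + 4m + 5,
and (m+1)^2 + 2·(m+1) + 2 = m^2 + 4m + 5.
By induction, b[n] = n^2 + 2n + 2 for all n ≥ 1.

b[n] = n^2 + 2n + 2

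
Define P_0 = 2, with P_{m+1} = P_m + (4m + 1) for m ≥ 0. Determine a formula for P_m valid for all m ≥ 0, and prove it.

Claim: P_m = 2m^2 − m + 2.

Base case: P_0 = 2, and 2·0^2 − 0 + 2 = 2.
Assume P_r = 2r^2 − r + 2.
Then P_{r+1} = P_r + (4r + 1) = (2r^2 − r + 2) + (4r + 1) = 2r^2 + 3r + 3,
and 2·(r+1)^2 − (r+1) + 2 = 2r^2 + 3r + 3.
By induction, P_m = 2m^2 − m + 2 for all m ≥ 0.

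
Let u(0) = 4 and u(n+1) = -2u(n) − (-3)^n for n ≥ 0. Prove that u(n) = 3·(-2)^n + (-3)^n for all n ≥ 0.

Base case: u(0) = 4, and 3·(-2)^0 + (-3)^0 = 3 + 1 = 4.
Assume u(r) = 3·(-2)^r + (-3)^r for some r ≥ 0.
Then u(r+1) = -2u(r) − (-3)^r = -2·(3·(-2)^r + (-3)^r) − (-3)^r = 3·(-2)^{r+1} − 2·(-3)^r − (-3)^r = 3·(-2)^{r+1} − 3·(-3)^r = 3·(-2)^{r+1} + (-3)^{r+1}.
Hence u(n) = 3·(-2)^n + (-3)^n for every n ≥ 0, by induction.

u(n) = 3·(-2)^n + (-3)^n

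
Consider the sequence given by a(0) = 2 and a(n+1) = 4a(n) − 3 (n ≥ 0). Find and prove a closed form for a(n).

Claim: a(n) = 4^n + 1.

Base case: a(0) = 2, and 4^0 + 1 = 1 + 1 = 2.
Assume a(r) = 4^r + 1 for some r ≥ 0.
Then a(r+1) = 4a(r) − 3 = 4·(4^r + 1) − 3 = 4^{r+1} + 4 − 3 = 4^{r+1} + 1.
This completes the inductive step, so a(n) = 4^n + 1 for all n ≥ 0.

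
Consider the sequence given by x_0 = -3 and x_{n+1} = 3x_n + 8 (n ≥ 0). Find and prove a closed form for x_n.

Claim: x_n = 3^n − 4.

Base case: x_0 = -3, and 3^0 − 4 = 1 − 4 = -3.
Assume x_m = 3^m − 4 for some m ≥ 0.
Then x_{m+1} = 3x_m + 8 = 3·(3^m − 4) + 8 = 3^{m+1} − 12 + 8 = 3^{m+1} − 4.
By induction, x_n = 3^n − 4 for all n ≥ 0.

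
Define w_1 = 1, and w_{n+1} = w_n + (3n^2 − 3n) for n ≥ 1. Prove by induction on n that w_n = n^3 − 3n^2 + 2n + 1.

Base case: w_1 = 1, and 1^3 − 3·1^2 + 2·1 + 1 = 1.
Assume w_r = r^3 − 3r^2 + 2r + 1.
Then w_{r+1} = w_r + (3r^2 − 3r) = (r^3 − 3r^2 + 2r + 1) + (3r^2 − 3r) = r^3 − r + 1,
and (r+1)^3 − 3·(r+1)^2 + 2·(r+1) + 1 = r^3 − r + 1.
This completes the inductive step, so w_n = n^3 − 3n^2 + 2n + 1 for all n ≥ 1.

w_n = n^3 − 3n^2 + 2n + 1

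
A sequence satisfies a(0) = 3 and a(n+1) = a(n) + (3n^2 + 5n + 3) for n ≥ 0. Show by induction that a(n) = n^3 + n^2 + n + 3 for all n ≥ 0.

Base case: a(0) = 3, and 0^3 + 0^2 + 0 + 3 = 3.
Assume a(m) = m^3 + m^2 + m + 3.
Then a(m+1) = a(m) + (3m^2 + 5m + 3) = (m^3 + m^2 + m + 3) + (3m^2 + 5m + 3) = m^3 + 4m^2 + 6m + 6,
and (m+1)^3 + (m+1)^2 + (m+1) + 3 = m^3 + 4m^2 + 6m + 6.
Hence a(n) = n^3 + n^2 + n + 3 for every n ≥ 0, by induction.

a(n) = n^3 + n^2 + n + 3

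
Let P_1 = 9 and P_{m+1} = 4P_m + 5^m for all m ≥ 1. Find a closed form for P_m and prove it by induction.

Claim: P_m = 4^m + 5^m.

Base case: P_1 = 9, and 4^1 + 5^1 = 4 + 5 = 9.
Assume P_k = 4^k + 5^k for some k ≥ 1.
Then P_{k+1} = 4P_k + 5^k = 4·(4^k + 5^k) + 5^k = 4^{k+1} + 4·5^k + 5^k = 4^{k+1} + 5·5^k = 4^{k+1} + 5^{k+1}.
By induction, P_m = 4^m + 5^m for all m ≥ 1.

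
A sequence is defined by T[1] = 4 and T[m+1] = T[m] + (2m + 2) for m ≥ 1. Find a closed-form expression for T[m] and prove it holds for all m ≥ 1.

Claim: T[m] = m^2 + m + 2.

Base case: T[1] = 4, and 1^2 + 1 + 2 = 4.
Assume T[r] = r^2 + r + 2.
Then T[r+1] = T[r] + (2r + 2) = (r^2 + r + 2) + (2r + 2) = r^2 + 3r + 4,
and (r+1)^2 + (r+1) + 2 = r^2 + 3r + 4.
Hence T[m] = m^2 + m + 2 for every m ≥ 1, by induction.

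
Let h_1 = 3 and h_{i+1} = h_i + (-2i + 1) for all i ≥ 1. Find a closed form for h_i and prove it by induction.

Claim: h_i = -i^2 + 2i + 2.

Base case: h_1 = 3, and -1^2 + 2·1 + 2 = 3.
Assume h_j = -j^2 + 2j + 2.
Then h_{j+1} = h_j + (-2j + 1) = (-j^2 + 2j + 2) + (-2j + 1) = -j^2 + 3,
and -(j+1)^2 + 2·(j+1) + 2 = -j^2 + 3.
This completes the inductive step, so h_i = -i^2 + 2i + 2 for all i ≥ 1.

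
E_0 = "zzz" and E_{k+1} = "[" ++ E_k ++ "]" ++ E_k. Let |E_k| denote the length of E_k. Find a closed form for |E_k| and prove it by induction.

Claim: |E_k| = 5·2^k − 2.

Base case: |E_0| = 3, and 5·2^0 − 2 = 3.
Assume |E_m| = 5·2^m − 2.
Then |E_{m+1}| = 1 + |E_m| + 1 + |E_m| = 2|E_m| + 2 = 2(5·2^m − 2) + 2 = 5·2^{m+1} − 4 + 2 = 5·2^{m+1} − 2.
Hence |E_k| = 5·2^k − 2 for every k ≥ 0, by induction.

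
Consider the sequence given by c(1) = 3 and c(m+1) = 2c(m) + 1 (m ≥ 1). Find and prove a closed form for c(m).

Claim: c(m) = 2^{m+1} − 1.

Base case: c(1) = 3, and 2^{1+1} − 1 = 4 − 1 = 3.
Assume c(k) = 2^{k+1} − 1 for some k ≥ 1.
Then c(k+1) = 2c(k) + 1 = 2·(2^{k+1} − 1) + 1 = 2^{k+2} − 2 + 1 = 2^{k+2} − 1.
By induction, c(m) = 2^{m+1} − 1 for all m ≥ 1.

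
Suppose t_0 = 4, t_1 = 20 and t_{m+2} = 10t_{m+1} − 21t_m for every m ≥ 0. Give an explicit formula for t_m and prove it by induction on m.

Claim: t_m = 2·7^m + 2·3^m.

Base cases: t_0 = 4 and 2·7^0 + 2·3^0 = 4; t_1 = 20 and 2·7^1 + 2·3^1 = 20.
Assume t_i = 2·7^i + 2·3^i for all 0 ≤ i ≤ j, where j ≥ 1.
Then t_{j+1} = 10t_j − 21t_{j−1} = 10·(2·7^j + 2·3^j) − 21·(2·7^{j−1} + 2·3^{j−1}) = 2·(10·7 − 21)7^{j−1} + 2·(10·3 − 21)3^{j−1} = 98·7^{j−1} + 18·3^{j−1} = 2·7^{j+1} + 2·3^{j+1}.
So the formula holds for j+1, and by strong induction t_m = 2·7^m + 2·3^m for all m ≥ 0.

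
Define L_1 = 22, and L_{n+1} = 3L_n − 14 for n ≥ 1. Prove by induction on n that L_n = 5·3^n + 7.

Base case: L_1 = 22, and 5·3^1 + 7 = 15 + 7 = 22.
Assume L_r = 5·3^r + 7 for some r ≥ 1.
Then L_{r+1} = 3L_r − 14 = 3·(5·3^r + 7) − 14 = 15·3^r + 21 − 14 = 5·3^{r+1} + 7.
By induction, L_n = 5·3^n + 7 for all n ≥ 1.

L_n = 5·3^n + 7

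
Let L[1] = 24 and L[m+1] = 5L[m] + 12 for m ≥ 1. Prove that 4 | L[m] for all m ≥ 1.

Base case: L[1] = 24 = 4·6, so 4 | L[1].
Assume 4 | L[k], so L[k] = 4t for some integer t.
Then L[k+1] = 5L[k] + 12 = 5·(4t) + 12 = 4(5t + 3), so 4 | L[k+1].
So the property holds for k+1, and by induction 4 | L[m] for all m ≥ 1.

4 | L[m]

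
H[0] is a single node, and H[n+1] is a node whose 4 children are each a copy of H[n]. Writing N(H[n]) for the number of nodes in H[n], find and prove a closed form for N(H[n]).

Claim: N(H[n]) = (4^{n+1} − 1)/3.

Base case: N(H[0]) = 1, and (4^{0+1} − 1)/3 = 1.
Assume N(H[k]) = (4^{k+1} − 1)/3.
Then N(H[k+1]) = 1 + 4N(H[k]) = 1 + 4·(4^{k+1} − 1)/3 = 1 + (4^{k+2} − 4)/3 = (3 + 4^{k+2} − 4)/3 = (4^{k+2} − 1)/3.
Hence N(H[n]) = (4^{n+1} − 1)/3 for every n ≥ 0, by induction.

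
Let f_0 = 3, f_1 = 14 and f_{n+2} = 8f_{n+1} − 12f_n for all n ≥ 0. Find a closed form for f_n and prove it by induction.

Claim: f_n = 2·6^n + 2^n.

Base cases: f_0 = 3 and 2·6^0 + 2^0 = 3; f_1 = 14 and 2·6^1 + 2^1 = 14.
Assume f_i = 2·6^i + 2^i for all 0 ≤ i ≤ j, where j ≥ 1.
Then f_{j+1} = 8f_j − 12f_{j−1} = 8·(2·6^j + 2^j) − 12·(2·6^{j−1} + 2^{j−1}) = 2·(8·6 − 12)6^{j−1} + (8·2 − 12)2^{j−1} = 72·6^{j−1} + 4·2^{j−1} = 2·6^{j+1} + 2^{j+1}.
Hence f_n = 2·6^n + 2^n for every n ≥ 0, by strong induction.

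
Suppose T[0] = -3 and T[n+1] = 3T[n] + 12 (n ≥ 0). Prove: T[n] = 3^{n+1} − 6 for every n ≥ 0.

Base case: T[0] = -3, and 3^{0+1} − 6 = 3 − 6 = -3.
Assume T[m] = 3^{m+1} − 6 for some m ≥ 0.
Then T[m+1] = 3T[m] + 12 = 3·(3^{m+1} − 6) + 12 = 3^{m+2} − 18 + 12 = 3^{m+2} − 6.
Hence T[n] = 3^{n+1} − 6 for every n ≥ 0, by induction.

T[n] = 3^{n+1} − 6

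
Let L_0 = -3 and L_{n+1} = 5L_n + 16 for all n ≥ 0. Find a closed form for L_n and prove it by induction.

Claim: L_n = 5^n − 4.

Base case: L_0 = -3, and 5^0 − 4 = 1 − 4 = -3.
Assume L_k = 5^k − 4 for some k ≥ 0.
Then L_{k+1} = 5L_k + 16 = 5·(5^k − 4) + 16 = 5^{k+1} − 20 + 16 = 5^{k+1} − 4.
This completes the inductive step, so L_n = 5^n − 4 for all n ≥ 0.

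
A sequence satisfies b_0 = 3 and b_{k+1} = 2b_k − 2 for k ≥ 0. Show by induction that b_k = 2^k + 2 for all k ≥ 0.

Base case: b_0 = 3, and 2^0 + 2 = 1 + 2 = 3.
Assume b_m = 2^m + 2 for some m ≥ 0.
Then b_{m+1} = 2b_m − 2 = 2·(2^m + 2) − 2 = 2^{m+1} + 4 − 2 = 2^{m+1} + 2.
This completes the inductive step, so b_k = 2^k + 2 for all k ≥ 0.

b_k = 2^k + 2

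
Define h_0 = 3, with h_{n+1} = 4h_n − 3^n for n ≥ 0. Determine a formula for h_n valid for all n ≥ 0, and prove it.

Claim: h_n = 2·4^n + 3^n.

Base case: h_0 = 3, and 2·4^0 + 3^0 = 2 + 1 = 3.
Assume h_j = 2·4^j + 3^j for some j ≥ 0.
Then h_{j+1} = 4h_j − 3^j = 4·(2·4^j + 3^j) − 3^j = 2·4^{j+1} + 4·3^j − 3^j = 2·4^{j+1} + 3·3^j = 2·4^{j+1} + 3^{j+1}.
This completes the inductive step, so h_n = 2·4^n + 3^n for all n ≥ 0.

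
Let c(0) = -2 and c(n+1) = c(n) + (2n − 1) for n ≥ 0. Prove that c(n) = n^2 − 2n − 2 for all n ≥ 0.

Base case: c(0) = -2, and 0^2 − 2·0 − 2 = -2.
Assume c(r) = r^2 − 2r − 2.
Then c(r+1) = c(r) + (2r − 1) = (r^2 − 2r − 2) + (2r − 1) = r^2 − 3,
and (r+1)^2 − 2·(r+1) − 2 = r^2 − 3.
By induction, c(n) = n^2 − 2n − 2 for all n ≥ 0.

c(n) = n^2 − 2n − 2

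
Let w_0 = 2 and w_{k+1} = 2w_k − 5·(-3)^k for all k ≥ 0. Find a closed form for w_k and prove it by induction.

Claim: w_k = 2^k + (-3)^k.

Base case: w_0 = 2, and 2^0 + (-3)^0 = 1 + 1 = 2.
Assume w_m = 2^m + (-3)^m for some m ≥ 0.
Then w_{m+1} = 2w_m − 5·(-3)^m = 2·(2^m + (-3)^m) − 5·(-3)^m = 2^{m+1} + 2·(-3)^m − 5·(-3)^m = 2^{m+1} − 3·(-3)^m = 2^{m+1} + (-3)^{m+1}.
This completes the inductive step, so w_k = 2^k + (-3)^k for all k ≥ 0.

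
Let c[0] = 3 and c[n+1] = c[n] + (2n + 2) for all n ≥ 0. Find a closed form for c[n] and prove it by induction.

Claim: c[n] = n^2 + n + 3.

Base case: c[0] = 3, and 0^2 + 0 + 3 = 3.
Assume c[m] = m^2 + m + 3.
Then c[m+1] = c[m] + (2m + 2) = (m^2 + m + 3) + (2m + 2) = m^2 + 3m + 5,
and (m+1)^2 + (m+1) + 3 = m^2 + 3m + 5.
By induction, c[n] = n^2 + n + 3 for all n ≥ 0.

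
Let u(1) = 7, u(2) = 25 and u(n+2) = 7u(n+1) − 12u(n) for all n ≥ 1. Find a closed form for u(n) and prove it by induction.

Claim: u(n) = 4^n + 3^n.

Base cases: u(1) = 7 and 4^1 + 3^1 = 7; u(2) = 25 and 4^2 + 3^2 = 25.
Assume u(j) = 4^j + 3^j for all 1 ≤ j ≤ k, where k ≥ 2.
Then u(k+1) = 7u(k) − 12u(k−1) = 7·(4^k + 3^k) − 12·(4^{k−1} + 3^{k−1}) = (7·4 − 12)4^{k−1} + (7·3 − 12)3^{k−1} = 16·4^{k−1} + 9·3^{k−1} = 4^{k+1} + 3^{k+1}.
Hence u(n) = 4^n + 3^n for every n ≥ 1, by strong induction.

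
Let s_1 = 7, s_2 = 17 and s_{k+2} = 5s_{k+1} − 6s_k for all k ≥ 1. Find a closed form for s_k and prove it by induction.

Claim: s_k = 3^k + 2·2^k.

Base cases: s_1 = 7 and 3^1 + 2·2^1 = 7; s_2 = 17 and 3^2 + 2·2^2 = 17.
Assume s_j = 3^j + 2·2^j for all 1 ≤ j ≤ m, where m ≥ 2.
Then s_{m+1} = 5s_m − 6s_{m−1} = 5·(3^m + 2·2^m) − 6·(3^{m−1} + 2·2^{m−1}) = (5·3 − 6)3^{m−1} + 2·(5·2 − 6)2^{m−1} = 9·3^{m−1} + 8·2^{m−1} = 3^{m+1} + 2·2^{m+1}.
So the formula holds for m+1, and by strong induction s_k = 3^k + 2·2^k for all k ≥ 1.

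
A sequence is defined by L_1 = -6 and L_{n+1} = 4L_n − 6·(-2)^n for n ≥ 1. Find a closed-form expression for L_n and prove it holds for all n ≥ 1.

Claim: L_n = -4^n + (-2)^n.

Base case: L_1 = -6, and -4^1 + (-2)^1 = -4 − 2 = -6.
Assume L_j = -4^j + (-2)^j for some j ≥ 1.
Then L_{j+1} = 4L_j − 6·(-2)^j = 4·(-4^j + (-2)^j) − 6·(-2)^j = -4^{j+1} + 4·(-2)^j − 6·(-2)^j = -4^{j+1} − 2·(-2)^j = -4^{j+1} + (-2)^{j+1}.
This completes the inductive step, so L_n = -4^n + (-2)^n for all n ≥ 1.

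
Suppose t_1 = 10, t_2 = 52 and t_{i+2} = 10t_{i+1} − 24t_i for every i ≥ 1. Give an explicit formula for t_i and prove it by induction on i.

Claim: t_i = 6^i + 4^i.

Base cases: t_1 = 10 and 6^1 + 4^1 = 10; t_2 = 52 and 6^2 + 4^2 = 52.
Assume t_j = 6^j + 4^j for all 1 ≤ j ≤ k, where k ≥ 2.
Then t_{k+1} = 10t_k − 24t_{k−1} = 10·(6^k + 4^k) − 24·(6^{k−1} + 4^{k−1}) = (10·6 − 24)6^{k−1} + (10·4 − 24)4^{k−1} = 36·6^{k−1} + 16·4^{k−1} = 6^{k+1} + 4^{k+1}.
So the formula holds for k+1, and by strong induction t_i = 6^i + 4^i for all i ≥ 1.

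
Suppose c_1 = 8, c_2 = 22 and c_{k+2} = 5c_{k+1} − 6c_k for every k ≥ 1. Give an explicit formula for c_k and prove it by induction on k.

Claim: c_k = 2·3^k + 2^k.

Base cases: c_1 = 8 and 2·3^1 + 2^1 = 8; c_2 = 22 and 2·3^2 + 2^2 = 22.
Assume c_j = 2·3^j + 2^j for all 1 ≤ j ≤ m, where m ≥ 2.
Then c_{m+1} = 5c_m − 6c_{m−1} = 5·(2·3^m + 2^m) − 6·(2·3^{m−1} + 2^{m−1}) = 2·(5·3 − 6)3^{m−1} + (5·2 − 6)2^{m−1} = 18·3^{m−1} + 4·2^{m−1} = 2·3^{m+1} + 2^{m+1}.
Hence c_k = 2·3^k + 2^k for every k ≥ 1, by strong induction.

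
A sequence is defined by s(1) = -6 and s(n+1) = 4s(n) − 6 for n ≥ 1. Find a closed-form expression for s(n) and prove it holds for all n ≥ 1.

Claim: s(n) = -2·4^n + 2.

Base case: s(1) = -6, and -2·4^1 + 2 = -8 + 2 = -6.
Assume s(k) = -2·4^k + 2 for some k ≥ 1.
Then s(k+1) = 4s(k) − 6 = 4·(-2·4^k + 2) − 6 = -8·4^k + 8 − 6 = -2·4^{k+1} + 2.
So the formula holds for k+1, and by induction s(n) = -2·4^n + 2 for all n ≥ 1.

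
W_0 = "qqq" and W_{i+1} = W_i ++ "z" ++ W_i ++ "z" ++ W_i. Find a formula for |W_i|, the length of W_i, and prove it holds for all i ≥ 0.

Claim: |W_i| = 4·3^i − 1.

Base case: |W_0| = 3, and 4·3^0 − 1 = 3.
Assume |W_j| = 4·3^j − 1.
Then |W_{j+1}| = 3|W_j| + 2 = 3(4·3^j − 1) + 2 = 4·3^{j+1} − 3 + 2 = 4·3^{j+1} − 1.
So the formula holds for j+1, and by induction |W_i| = 4·3^i − 1 for all i ≥ 0.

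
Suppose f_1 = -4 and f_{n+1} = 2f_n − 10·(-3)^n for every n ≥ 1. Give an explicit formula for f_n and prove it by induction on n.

Claim: f_n = 2^n + 2·(-3)^n.

Base case: f_1 = -4, and 2^1 + 2·(-3)^1 = 2 − 6 = -4.
Assume f_r = 2^r + 2·(-3)^r for some r ≥ 1.
Then f_{r+1} = 2f_r − 10·(-3)^r = 2·(2^r + 2·(-3)^r) − 10·(-3)^r = 2^{r+1} + 4·(-3)^r − 10·(-3)^r = 2^{r+1} − 6·(-3)^r = 2^{r+1} + 2·(-3)^{r+1}.
So the formula holds for r+1, and by induction f_n = 2^n + 2·(-3)^n for all n ≥ 1.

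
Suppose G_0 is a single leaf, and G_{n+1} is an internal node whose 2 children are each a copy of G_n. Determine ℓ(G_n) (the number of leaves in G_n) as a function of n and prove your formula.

Claim: ℓ(G_n) = 2^n.

Base case: ℓ(G_0) = 1, and 2^0 = 1.
Assume ℓ(G_j) = 2^j.
Then ℓ(G_{j+1}) = 2·ℓ(G_j) = 2·2^j = 2^{j+1}.
So the formula holds for j+1, and by induction ℓ(G_n) = 2^n for all n ≥ 0.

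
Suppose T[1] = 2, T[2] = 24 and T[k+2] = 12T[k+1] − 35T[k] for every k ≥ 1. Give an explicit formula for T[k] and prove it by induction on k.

Claim: T[k] = -5^k + 7^k.

Base cases: T[1] = 2 and -5^1 + 7^1 = 2; T[2] = 24 and -5^2 + 7^2 = 24.
Assume T[j] = -5^j + 7^j for all 1 ≤ j ≤ m, where m ≥ 2.
Then T[m+1] = 12T[m] − 35T[m−1] = 12·(-5^m + 7^m) − 35·(-5^{m−1} + 7^{m−1}) = -(12·5 − 35)5^{m−1} + (12·7 − 35)7^{m−1} = -25·5^{m−1} + 49·7^{m−1} = -5^{m+1} + 7^{m+1}.
Hence T[k] = -5^k + 7^k for every k ≥ 1, by strong induction.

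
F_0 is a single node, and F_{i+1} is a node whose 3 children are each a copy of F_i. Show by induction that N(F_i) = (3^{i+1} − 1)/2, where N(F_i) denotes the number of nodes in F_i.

Base case: N(F_0) = 1, and (3^{0+1} − 1)/2 = 1.
Assume N(F_m) = (3^{m+1} − 1)/2.
Then N(F_{m+1}) = 1 + 3N(F_m) = 1 + 3·(3^{m+1} − 1)/2 = 1 + (3^{m+2} − 3)/2 = (2 + 3^{m+2} − 3)/2 = (3^{m+2} − 1)/2.
Hence N(F_i) = (3^{i+1} − 1)/2 for every i ≥ 0, by induction.

N(F_i) = (3^{i+1} − 1)/2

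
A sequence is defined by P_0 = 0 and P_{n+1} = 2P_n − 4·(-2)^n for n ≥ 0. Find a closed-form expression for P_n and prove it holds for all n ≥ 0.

Claim: P_n = -2^n + (-2)^n.

Base case: P_0 = 0, and -2^0 + (-2)^0 = -1 + 1 = 0.
Assume P_m = -2^m + (-2)^m for some m ≥ 0.
Then P_{m+1} = 2P_m − 4·(-2)^m = 2·(-2^m + (-2)^m) − 4·(-2)^m = -2^{m+1} + 2·(-2)^m − 4·(-2)^m = -2^{m+1} − 2·(-2)^m = -2^{m+1} + (-2)^{m+1}.
So the formula holds for m+1, and by induction P_n = -2^n + (-2)^n for all n ≥ 0.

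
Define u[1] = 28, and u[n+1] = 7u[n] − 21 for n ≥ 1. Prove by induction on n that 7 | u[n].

Base case: u[1] = 28 = 7·4, so 7 | u[1].
Assume 7 | u[r], so u[r] = 7t for some integer t.
Then u[r+1] = 7u[r] − 21 = 7·(7t) − 21 = 7(7t − 3), so 7 | u[r+1].
So the property holds for r+1, and by induction 7 | u[n] for all n ≥ 1.

7 | u[n]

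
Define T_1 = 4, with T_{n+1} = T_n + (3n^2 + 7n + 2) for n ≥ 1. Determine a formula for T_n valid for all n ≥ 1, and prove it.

Claim: T_n = n^3 + 2n^2 − n + 2.

Base case: T_1 = 4, and 1^3 + 2·1^2 − 1 + 2 = 4.
Assume T_m = m^3 + 2m^2 − m + 2.
Then T_{m+1} = T_m + (3m^2 + 7m + 2) = (m^3 + 2m^2 − m + 2) + (3m^2 + 7m + 2) = m^3 + 5m^2 + 6m + 4,
and (m+1)^3 + 2·(m+1)^2 − (m+1) + 2 = m^3 + 5m^2 + 6m + 4.
This completes the inductive step, so T_n = n^3 + 2n^2 − n + 2 for all n ≥ 1.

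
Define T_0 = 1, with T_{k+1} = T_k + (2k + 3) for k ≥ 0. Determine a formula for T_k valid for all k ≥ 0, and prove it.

Claim: T_k = k^2 + 2k + 1.

Base case: T_0 = 1, and 0^2 + 2·0 + 1 = 1.
Assume T_m = m^2 + 2m + 1.
Then T_{m+1} = T_m + (2m + 3) = (m^2 + 2m + 1) + (2m + 3) = m^2 + 4m + 4,
and (m+1)^2 + 2·(m+1) + 1 = m^2 + 4m + 4.
This completes the inductive step, so T_k = k^2 + 2k + 1 for all k ≥ 0.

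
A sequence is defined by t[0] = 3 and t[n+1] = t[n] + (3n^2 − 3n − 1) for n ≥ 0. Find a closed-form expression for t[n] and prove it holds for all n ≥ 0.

Claim: t[n] = n^3 − 3n^2 + n + 3.

Base case: t[0] = 3, and 0^3 − 3·0^2 + 0 + 3 = 3.
Assume t[j] = j^3 − 3j^2 + j + 3.
Then t[j+1] = t[j] + (3j^2 − 3j − 1) = (j^3 − 3j^2 + j + 3) + (3j^2 − 3j − 1) = j^3 − 2j + 2,
and (j+1)^3 − 3·(j+1)^2 + (j+1) + 3 = j^3 − 2j + 2.
By induction, t[n] = n^3 − 3n^2 + n + 3 for all n ≥ 0.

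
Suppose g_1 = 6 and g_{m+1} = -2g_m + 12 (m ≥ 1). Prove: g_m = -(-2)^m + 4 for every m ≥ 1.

Base case: g_1 = 6, and -(-2)^1 + 4 = 2 + 4 = 6.
Assume g_r = -(-2)^r + 4 for some r ≥ 1.
Then g_{r+1} = -2g_r + 12 = -2·(-(-2)^r + 4) + 12 = 2·(-2)^r − 8 + 12 = -(-2)^{r+1} + 4.
By induction, g_m = -(-2)^m + 4 for all m ≥ 1.

g_m = -(-2)^m + 4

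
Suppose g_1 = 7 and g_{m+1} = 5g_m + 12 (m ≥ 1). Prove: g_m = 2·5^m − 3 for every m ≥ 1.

Base case: g_1 = 7, and 2·5^1 − 3 = 10 − 3 = 7.
Assume g_j = 2·5^j − 3 for some j ≥ 1.
Then g_{j+1} = 5g_j + 12 = 5·(2·5^j − 3) + 12 = 10·5^j − 15 + 12 = 2·5^{j+1} − 3.
Hence g_m = 2·5^m − 3 for every m ≥ 1, by induction.

g_m = 2·5^m − 3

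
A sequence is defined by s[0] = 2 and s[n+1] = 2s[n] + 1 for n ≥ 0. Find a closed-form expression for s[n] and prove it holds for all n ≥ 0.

Claim: s[n] = 3·2^n − 1.

Base case: s[0] = 2, and 3·2^0 − 1 = 3 − 1 = 2.
Assume s[j] = 3·2^j − 1 for some j ≥ 0.
Then s[j+1] = 2s[j] + 1 = 2·(3·2^j − 1) + 1 = 6·2^j − 2 + 1 = 3·2^{j+1} − 1.
By induction, s[n] = 3·2^n − 1 for all n ≥ 0.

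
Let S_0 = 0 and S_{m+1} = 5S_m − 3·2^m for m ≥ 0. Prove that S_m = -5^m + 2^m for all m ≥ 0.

Base case: S_0 = 0, and -5^0 + 2^0 = -1 + 1 = 0.
Assume S_r = -5^r + 2^r for some r ≥ 0.
Then S_{r+1} = 5S_r − 3·2^r = 5·(-5^r + 2^r) − 3·2^r = -5^{r+1} + 5·2^r − 3·2^r = -5^{r+1} + 2·2^r = -5^{r+1} + 2^{r+1}.
Hence S_m = -5^m + 2^m for every m ≥ 0, by induction.

S_m = -5^m + 2^m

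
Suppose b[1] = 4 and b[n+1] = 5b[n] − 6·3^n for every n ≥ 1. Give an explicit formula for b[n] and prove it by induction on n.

Claim: b[n] = -5^n + 3·3^n.

Base case: b[1] = 4, and -5^1 + 3·3^1 = -5 + 9 = 4.
Assume b[m] = -5^m + 3·3^m for some m ≥ 1.
Then b[m+1] = 5b[m] − 6·3^m = 5·(-5^m + 3·3^m) − 6·3^m = -5^{m+1} + 15·3^m − 6·3^m = -5^{m+1} + 9·3^m = -5^{m+1} + 3·3^{m+1}.
Hence b[n] = -5^n + 3·3^n for every n ≥ 1, by induction.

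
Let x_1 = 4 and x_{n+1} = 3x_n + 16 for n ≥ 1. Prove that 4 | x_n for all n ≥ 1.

Base case: x_1 = 4 = 4·1, so 4 | x_1.
Assume 4 | x_j, so x_j = 4t for some integer t.
Then x_{j+1} = 3x_j + 16 = 3·(4t) + 16 = 4(3t + 4), so 4 | x_{j+1}.
This completes the inductive step, so 4 | x_n for all n ≥ 1.

4 | x_n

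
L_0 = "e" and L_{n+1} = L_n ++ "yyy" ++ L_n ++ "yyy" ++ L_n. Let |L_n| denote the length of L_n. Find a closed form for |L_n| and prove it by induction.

Claim: |L_n| = 4·3^n − 3.

Base case: |L_0| = 1, and 4·3^0 − 3 = 1.
Assume |L_j| = 4·3^j − 3.
Then |L_{j+1}| = 3|L_j| + 6 = 3(4·3^j − 3) + 6 = 4·3^{j+1} − 9 + 6 = 4·3^{j+1} − 3.
This completes the inductive step, so |L_n| = 4·3^n − 3 for all n ≥ 0.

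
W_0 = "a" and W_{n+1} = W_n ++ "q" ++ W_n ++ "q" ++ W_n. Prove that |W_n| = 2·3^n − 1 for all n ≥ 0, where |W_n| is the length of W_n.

Base case: |W_0| = 1, and 2·3^0 − 1 = 1.
Assume |W_m| = 2·3^m − 1.
Then |W_{m+1}| = 3|W_m| + 2 = 3(2·3^m − 1) + 2 = 2·3^{m+1} − 3 + 2 = 2·3^{m+1} − 1.
This completes the inductive step, so |W_n| = 2·3^n − 1 for all n ≥ 0.

|W_n| = 2·3^n − 1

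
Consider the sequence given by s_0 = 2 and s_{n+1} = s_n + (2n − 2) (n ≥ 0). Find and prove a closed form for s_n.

Claim: s_n = n^2 − 3n + 2.

Base case: s_0 = 2, and 0^2 − 3·0 + 2 = 2.
Assume s_j = j^2 − 3j + 2.
Then s_{j+1} = s_j + (2j − 2) = (j^2 − 3j + 2) + (2j − 2) = j^2 − j,
and (j+1)^2 − 3·(j+1) + 2 = j^2 − j.
This completes the inductive step, so s_n = n^2 − 3n + 2 for all n ≥ 0.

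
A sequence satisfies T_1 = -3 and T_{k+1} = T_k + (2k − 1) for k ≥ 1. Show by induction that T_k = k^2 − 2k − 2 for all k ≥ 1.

Base case: T_1 = -3, and 1^2 − 2·1 − 2 = -3.
Assume T_m = m^2 − 2m − 2.
Then T_{m+1} = T_m + (2m − 1) = (m^2 − 2m − 2) + (2m − 1) = m^2 − 3,
and (m+1)^2 − 2·(m+1) − 2 = m^2 − 3.
Hence T_k = k^2 − 2k − 2 for every k ≥ 1, by induction.

T_k = k^2 − 2k − 2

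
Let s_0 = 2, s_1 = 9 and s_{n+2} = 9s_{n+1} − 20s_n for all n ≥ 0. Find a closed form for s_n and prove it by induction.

Claim: s_n = 5^n + 4^n.

Base cases: s_0 = 2 and 5^0 + 4^0 = 2; s_1 = 9 and 5^1 + 4^1 = 9.
Assume s_j = 5^j + 4^j for all 0 ≤ j ≤ k, where k ≥ 1.
Then s_{k+1} = 9s_k − 20s_{k−1} = 9·(5^k + 4^k) − 20·(5^{k−1} + 4^{k−1}) = (9·5 − 20)5^{k−1} + (9·4 − 20)4^{k−1} = 25·5^{k−1} + 16·4^{k−1} = 5^{k+1} + 4^{k+1}.
So the formula holds for k+1, and by strong induction s_n = 5^n + 4^n for all n ≥ 0.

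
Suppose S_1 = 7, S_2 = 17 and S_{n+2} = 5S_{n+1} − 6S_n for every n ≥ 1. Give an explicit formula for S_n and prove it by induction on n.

Claim: S_n = 3^n + 2·2^n.

Base cases: S_1 = 7 and 3^1 + 2·2^1 = 7; S_2 = 17 and 3^2 + 2·2^2 = 17.
Assume S_i = 3^i + 2·2^i for all 1 ≤ i ≤ j, where j ≥ 2.
Then S_{j+1} = 5S_j − 6S_{j−1} = 5·(3^j + 2·2^j) − 6·(3^{j−1} + 2·2^{j−1}) = (5·3 − 6)3^{j−1} + 2·(5·2 − 6)2^{j−1} = 9·3^{j−1} + 8·2^{j−1} = 3^{j+1} + 2·2^{j+1}.
Hence S_n = 3^n + 2·2^n for every n ≥ 1, by strong induction.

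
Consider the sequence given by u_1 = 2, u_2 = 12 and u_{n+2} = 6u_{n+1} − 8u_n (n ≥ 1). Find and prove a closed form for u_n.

Claim: u_n = 4^n − 2^n.

Base cases: u_1 = 2 and 4^1 − 2^1 = 2; u_2 = 12 and 4^2 − 2^2 = 12.
Assume u_j = 4^j − 2^j for all 1 ≤ j ≤ m, where m ≥ 2.
Then u_{m+1} = 6u_m − 8u_{m−1} = 6·(4^m − 2^m) − 8·(4^{m−1} − 2^{m−1}) = (6·4 − 8)4^{m−1} − (6·2 − 8)2^{m−1} = 16·4^{m−1} − 4·2^{m−1} = 4^{m+1} − 2^{m+1}.
By strong induction, u_n = 4^n − 2^n for all n ≥ 1.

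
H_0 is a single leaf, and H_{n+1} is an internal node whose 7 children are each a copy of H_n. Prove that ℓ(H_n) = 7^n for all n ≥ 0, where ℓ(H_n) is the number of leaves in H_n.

Base case: ℓ(H_0) = 1, and 7^0 = 1.
Assume ℓ(H_m) = 7^m.
Then ℓ(H_{m+1}) = 7·ℓ(H_m) = 7·7^m = 7^{m+1}.
By induction, ℓ(H_n) = 7^n for all n ≥ 0.

ℓ(H_n) = 7^n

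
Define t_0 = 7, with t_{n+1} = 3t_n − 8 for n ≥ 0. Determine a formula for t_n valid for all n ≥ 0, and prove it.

Claim: t_n = 3^{n+1} + 4.

Base case: t_0 = 7, and 3^{0+1} + 4 = 3 + 4 = 7.
Assume t_k = 3^{k+1} + 4 for some k ≥ 0.
Then t_{k+1} = 3t_k − 8 = 3·(3^{k+1} + 4) − 8 = 3^{k+2} + 12 − 8 = 3^{k+2} + 4.
So the formula holds for k+1, and by induction t_n = 3^{n+1} + 4 for all n ≥ 0.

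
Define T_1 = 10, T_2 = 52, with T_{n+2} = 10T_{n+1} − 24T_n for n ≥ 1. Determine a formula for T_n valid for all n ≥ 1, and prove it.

Claim: T_n = 4^n + 6^n.

Base cases: T_1 = 10 and 4^1 + 6^1 = 10; T_2 = 52 and 4^2 + 6^2 = 52.
Assume T_i = 4^i + 6^i for all 1 ≤ i ≤ j, where j ≥ 2.
Then T_{j+1} = 10T_j − 24T_{j−1} = 10·(4^j + 6^j) − 24·(4^{j−1} + 6^{j−1}) = (10·4 − 24)4^{j−1} + (10·6 − 24)6^{j−1} = 16·4^{j−1} + 36·6^{j−1} = 4^{j+1} + 6^{j+1}.
This completes the inductive step, so T_n = 4^n + 6^n for all n ≥ 1.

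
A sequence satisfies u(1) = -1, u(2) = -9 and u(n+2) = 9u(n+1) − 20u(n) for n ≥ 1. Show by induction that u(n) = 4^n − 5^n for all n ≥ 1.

Base cases: u(1) = -1 and 4^1 − 5^1 = -1; u(2) = -9 and 4^2 − 5^2 = -9.
Assume u(i) = 4^i − 5^i for all 1 ≤ i ≤ j, where j ≥ 2.
Then u(j+1) = 9u(j) − 20u(j−1) = 9·(4^j − 5^j) − 20·(4^{j−1} − 5^{j−1}) = (9·4 − 20)4^{j−1} − (9·5 − 20)5^{j−1} = 16·4^{j−1} − 25·5^{j−1} = 4^{j+1} − 5^{j+1}.
So the formula holds for j+1, and by strong induction u(n) = 4^n − 5^n for all n ≥ 1.

u(n) = 4^n − 5^n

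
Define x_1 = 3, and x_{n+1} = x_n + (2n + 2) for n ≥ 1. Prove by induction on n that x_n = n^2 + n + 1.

Base case: x_1 = 3, and 1^2 + 1 + 1 = 3.
Assume x_r = r^2 + r + 1.
Then x_{r+1} = x_r + (2r + 2) = (r^2 + r + 1) + (2r + 2) = r^2 + 3r + 3,
and (r+1)^2 + (r+1) + 1 = r^2 + 3r + 3.
By induction, x_n = n^2 + n + 1 for all n ≥ 1.

x_n = n^2 + n + 1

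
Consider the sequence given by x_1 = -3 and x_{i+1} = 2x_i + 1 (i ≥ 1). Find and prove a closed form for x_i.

Claim: x_i = -2^i − 1.

Base case: x_1 = -3, and -2^1 − 1 = -2 − 1 = -3.
Assume x_r = -2^r − 1 for some r ≥ 1.
Then x_{r+1} = 2x_r + 1 = 2·(-2^r − 1) + 1 = -2^{r+1} − 2 + 1 = -2^{r+1} − 1.
Hence x_i = -2^i − 1 for every i ≥ 1, by induction.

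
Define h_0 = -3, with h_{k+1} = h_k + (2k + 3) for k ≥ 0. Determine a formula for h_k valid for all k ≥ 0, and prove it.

Claim: h_k = k^2 + 2k − 3.

Base case: h_0 = -3, and 0^2 + 2·0 − 3 = -3.
Assume h_r = r^2 + 2r − 3.
Then h_{r+1} = h_r + (2r + 3) = (r^2 + 2r − 3) + (2r + 3) = r^2 + 4r,
and (r+1)^2 + 2·(r+1) − 3 = r^2 + 4r.
This completes the inductive step, so h_k = k^2 + 2k − 3 for all k ≥ 0.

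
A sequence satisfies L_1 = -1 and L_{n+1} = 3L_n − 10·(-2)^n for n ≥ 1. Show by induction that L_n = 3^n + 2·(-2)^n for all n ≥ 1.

Base case: L_1 = -1, and 3^1 + 2·(-2)^1 = 3 − 4 = -1.
Assume L_j = 3^j + 2·(-2)^j for some j ≥ 1.
Then L_{j+1} = 3L_j − 10·(-2)^j = 3·(3^j + 2·(-2)^j) − 10·(-2)^j = 3^{j+1} + 6·(-2)^j − 10·(-2)^j = 3^{j+1} − 4·(-2)^j = 3^{j+1} + 2·(-2)^{j+1}.
Hence L_n = 3^n + 2·(-2)^n for every n ≥ 1, by induction.

L_n = 3^n + 2·(-2)^n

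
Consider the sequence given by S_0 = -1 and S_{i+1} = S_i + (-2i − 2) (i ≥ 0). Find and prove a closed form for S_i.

Claim: S_i = -i^2 − i − 1.

Base case: S_0 = -1, and -0^2 − 0 − 1 = -1.
Assume S_r = -r^2 − r − 1.
Then S_{r+1} = S_r + (-2r − 2) = (-r^2 − r − 1) + (-2r − 2) = -r^2 − 3r − 3,
and -(r+1)^2 − (r+1) − 1 = -r^2 − 3r − 3.
This completes the inductive step, so S_i = -i^2 − i − 1 for all i ≥ 0.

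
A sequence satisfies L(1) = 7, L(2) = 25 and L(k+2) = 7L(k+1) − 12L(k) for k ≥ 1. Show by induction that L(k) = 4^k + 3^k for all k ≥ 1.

Base cases: L(1) = 7 and 4^1 + 3^1 = 7; L(2) = 25 and 4^2 + 3^2 = 25.
Assume L(i) = 4^i + 3^i for all 1 ≤ i ≤ j, where j ≥ 2.
Then L(j+1) = 7L(j) − 12L(j−1) = 7·(4^j + 3^j) − 12·(4^{j−1} + 3^{j−1}) = (7·4 − 12)4^{j−1} + (7·3 − 12)3^{j−1} = 16·4^{j−1} + 9·3^{j−1} = 4^{j+1} + 3^{j+1}.
By strong induction, L(k) = 4^k + 3^k for all k ≥ 1.

L(k) = 4^k + 3^k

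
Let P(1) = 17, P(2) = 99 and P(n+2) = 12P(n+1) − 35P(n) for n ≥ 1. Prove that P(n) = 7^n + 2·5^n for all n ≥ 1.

Base cases: P(1) = 17 and 7^1 + 2·5^1 = 17; P(2) = 99 and 7^2 + 2·5^2 = 99.
Assume P(j) = 7^j + 2·5^j for all 1 ≤ j ≤ m, where m ≥ 2.
Then P(m+1) = 12P(m) − 35P(m−1) = 12·(7^m + 2·5^m) − 35·(7^{m−1} + 2·5^{m−1}) = (12·7 − 35)7^{m−1} + 2·(12·5 − 35)5^{m−1} = 49·7^{m−1} + 50·5^{m−1} = 7^{m+1} + 2·5^{m+1}.
Hence P(n) = 7^n + 2·5^n for every n ≥ 1, by strong induction.

P(n) = 7^n + 2·5^n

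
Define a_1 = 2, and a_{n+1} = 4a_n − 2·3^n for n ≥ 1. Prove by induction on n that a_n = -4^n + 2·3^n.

Base case: a_1 = 2, and -4^1 + 2·3^1 = -4 + 6 = 2.
Assume a_r = -4^r + 2·3^r for some r ≥ 1.
Then a_{r+1} = 4a_r − 2·3^r = 4·(-4^r + 2·3^r) − 2·3^r = -4^{r+1} + 8·3^r − 2·3^r = -4^{r+1} + 6·3^r = -4^{r+1} + 2·3^{r+1}.
By induction, a_n = -4^n + 2·3^n for all n ≥ 1.

a_n = -4^n + 2·3^n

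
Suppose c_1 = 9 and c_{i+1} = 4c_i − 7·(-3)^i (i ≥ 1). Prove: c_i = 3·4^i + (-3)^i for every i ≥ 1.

Base case: c_1 = 9, and 3·4^1 + (-3)^1 = 12 − 3 = 9.
Assume c_m = 3·4^m + (-3)^m for some m ≥ 1.
Then c_{m+1} = 4c_m − 7·(-3)^m = 4·(3·4^m + (-3)^m) − 7·(-3)^m = 3·4^{m+1} + 4·(-3)^m − 7·(-3)^m = 3·4^{m+1} − 3·(-3)^m = 3·4^{m+1} + (-3)^{m+1}.
So the formula holds for m+1, and by induction c_i = 3·4^i + (-3)^i for all i ≥ 1.

c_i = 3·4^i + (-3)^i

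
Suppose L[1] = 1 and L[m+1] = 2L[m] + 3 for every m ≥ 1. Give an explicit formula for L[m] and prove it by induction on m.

Claim: L[m] = 2^{m+1} − 3.

Base case: L[1] = 1, and 2^{1+1} − 3 = 4 − 3 = 1.
Assume L[j] = 2^{j+1} − 3 for some j ≥ 1.
Then L[j+1] = 2L[j] + 3 = 2·(2^{j+1} − 3) + 3 = 2^{j+2} − 6 + 3 = 2^{j+2} − 3.
So the formula holds for j+1, and by induction L[m] = 2^{m+1} − 3 for all m ≥ 1.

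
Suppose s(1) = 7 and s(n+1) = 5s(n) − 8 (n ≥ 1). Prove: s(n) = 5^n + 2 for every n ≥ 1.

Base case: s(1) = 7, and 5^1 + 2 = 5 + 2 = 7.
Assume s(k) = 5^k + 2 for some k ≥ 1.
Then s(k+1) = 5s(k) − 8 = 5·(5^k + 2) − 8 = 5^{k+1} + 10 − 8 = 5^{k+1} + 2.
This completes the inductive step, so s(n) = 5^n + 2 for all n ≥ 1.

s(n) = 5^n + 2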